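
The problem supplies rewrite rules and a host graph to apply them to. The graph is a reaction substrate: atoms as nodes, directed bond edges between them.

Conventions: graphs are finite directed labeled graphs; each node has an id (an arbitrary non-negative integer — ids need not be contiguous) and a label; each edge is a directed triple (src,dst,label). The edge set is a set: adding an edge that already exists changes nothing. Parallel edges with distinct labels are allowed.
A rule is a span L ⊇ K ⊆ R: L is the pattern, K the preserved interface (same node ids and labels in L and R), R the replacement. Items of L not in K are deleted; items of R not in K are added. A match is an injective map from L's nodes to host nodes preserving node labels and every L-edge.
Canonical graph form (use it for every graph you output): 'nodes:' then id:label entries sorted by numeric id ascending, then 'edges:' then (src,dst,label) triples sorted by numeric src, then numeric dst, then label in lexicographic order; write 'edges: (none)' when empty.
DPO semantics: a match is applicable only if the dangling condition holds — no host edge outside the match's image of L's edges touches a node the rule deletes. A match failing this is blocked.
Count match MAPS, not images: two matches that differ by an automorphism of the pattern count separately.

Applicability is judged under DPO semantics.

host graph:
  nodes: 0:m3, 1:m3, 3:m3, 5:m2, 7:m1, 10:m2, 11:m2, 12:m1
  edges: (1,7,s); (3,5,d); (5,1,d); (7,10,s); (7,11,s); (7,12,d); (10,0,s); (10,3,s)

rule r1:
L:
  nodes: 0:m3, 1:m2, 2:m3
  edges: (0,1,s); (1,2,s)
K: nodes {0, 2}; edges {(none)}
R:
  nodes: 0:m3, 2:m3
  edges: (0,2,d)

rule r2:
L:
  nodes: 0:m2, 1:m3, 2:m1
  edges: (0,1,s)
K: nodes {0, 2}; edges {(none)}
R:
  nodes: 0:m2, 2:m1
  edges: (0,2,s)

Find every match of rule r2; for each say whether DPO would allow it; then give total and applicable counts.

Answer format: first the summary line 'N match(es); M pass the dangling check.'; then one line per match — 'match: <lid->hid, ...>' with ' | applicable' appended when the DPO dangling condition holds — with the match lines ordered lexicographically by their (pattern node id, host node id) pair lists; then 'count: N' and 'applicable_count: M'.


4 match(es); 2 pass the dangling check.
match: 0->10, 1->0, 2->7 | applicable
match: 0->10, 1->0, 2->12 | applicable
match: 0->10, 1->3, 2->7
match: 0->10, 1->3, 2->12
count: 4
applicable_count: 2


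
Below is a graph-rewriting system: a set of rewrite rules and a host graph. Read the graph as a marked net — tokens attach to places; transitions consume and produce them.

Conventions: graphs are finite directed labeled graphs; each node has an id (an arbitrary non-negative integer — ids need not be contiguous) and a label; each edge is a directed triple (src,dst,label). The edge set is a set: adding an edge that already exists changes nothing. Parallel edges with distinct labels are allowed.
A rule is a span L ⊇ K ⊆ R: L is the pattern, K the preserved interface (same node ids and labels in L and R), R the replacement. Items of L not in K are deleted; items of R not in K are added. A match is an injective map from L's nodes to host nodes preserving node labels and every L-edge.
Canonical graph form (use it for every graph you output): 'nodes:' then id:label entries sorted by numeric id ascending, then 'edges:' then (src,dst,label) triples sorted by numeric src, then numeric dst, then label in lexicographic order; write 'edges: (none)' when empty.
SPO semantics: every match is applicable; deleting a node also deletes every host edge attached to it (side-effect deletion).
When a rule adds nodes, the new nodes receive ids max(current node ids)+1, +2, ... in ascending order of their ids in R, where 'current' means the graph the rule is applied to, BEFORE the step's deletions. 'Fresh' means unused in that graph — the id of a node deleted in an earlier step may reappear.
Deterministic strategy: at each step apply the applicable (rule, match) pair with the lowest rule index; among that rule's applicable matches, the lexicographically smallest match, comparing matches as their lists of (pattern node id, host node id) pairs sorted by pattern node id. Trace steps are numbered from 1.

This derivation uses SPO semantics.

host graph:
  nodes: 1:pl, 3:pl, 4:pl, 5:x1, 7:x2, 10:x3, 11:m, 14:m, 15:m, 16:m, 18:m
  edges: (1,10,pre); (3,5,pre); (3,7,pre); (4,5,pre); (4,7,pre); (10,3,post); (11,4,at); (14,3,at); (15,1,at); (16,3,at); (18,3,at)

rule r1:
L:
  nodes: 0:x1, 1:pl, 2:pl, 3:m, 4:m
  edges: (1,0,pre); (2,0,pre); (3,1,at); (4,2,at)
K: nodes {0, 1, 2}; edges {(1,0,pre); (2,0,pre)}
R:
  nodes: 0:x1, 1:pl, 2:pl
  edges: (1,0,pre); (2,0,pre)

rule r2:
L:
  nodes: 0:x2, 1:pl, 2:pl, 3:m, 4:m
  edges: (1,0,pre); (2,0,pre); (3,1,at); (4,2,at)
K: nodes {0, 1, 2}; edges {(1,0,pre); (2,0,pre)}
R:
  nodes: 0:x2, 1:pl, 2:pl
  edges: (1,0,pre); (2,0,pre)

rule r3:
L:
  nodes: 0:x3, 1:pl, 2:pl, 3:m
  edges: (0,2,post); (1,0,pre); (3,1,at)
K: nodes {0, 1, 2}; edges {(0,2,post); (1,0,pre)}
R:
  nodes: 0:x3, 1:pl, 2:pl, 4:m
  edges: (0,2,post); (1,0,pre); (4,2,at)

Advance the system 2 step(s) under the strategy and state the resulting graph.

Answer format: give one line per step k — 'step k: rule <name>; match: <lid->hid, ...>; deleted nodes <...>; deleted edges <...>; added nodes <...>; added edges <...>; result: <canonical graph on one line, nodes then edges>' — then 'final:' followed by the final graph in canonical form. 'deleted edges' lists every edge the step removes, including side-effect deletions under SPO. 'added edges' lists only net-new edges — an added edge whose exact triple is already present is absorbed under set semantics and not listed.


step 1: rule r1; match: 0->5, 1->3, 2->4, 3->14, 4->11; deleted nodes 11, 14; deleted edges (11,4,at); (14,3,at); added nodes (none); added edges (none); result: nodes: 1:pl, 3:pl, 4:pl, 5:x1, 7:x2, 10:x3, 15:m, 16:m, 18:m edges: (1,10,pre); (3,5,pre); (3,7,pre); (4,5,pre); (4,7,pre); (10,3,post); (15,1,at); (16,3,at); (18,3,at)
step 2: rule r3; match: 0->10, 1->1, 2->3, 3->15; deleted nodes 15; deleted edges (15,1,at); added nodes 19; added edges (19,3,at); result: nodes: 1:pl, 3:pl, 4:pl, 5:x1, 7:x2, 10:x3, 16:m, 18:m, 19:m edges: (1,10,pre); (3,5,pre); (3,7,pre); (4,5,pre); (4,7,pre); (10,3,post); (16,3,at); (18,3,at); (19,3,at)
final:
nodes: 1:pl, 3:pl, 4:pl, 5:x1, 7:x2, 10:x3, 16:m, 18:m, 19:m
edges: (1,10,pre); (3,5,pre); (3,7,pre); (4,5,pre); (4,7,pre); (10,3,post); (16,3,at); (18,3,at); (19,3,at)


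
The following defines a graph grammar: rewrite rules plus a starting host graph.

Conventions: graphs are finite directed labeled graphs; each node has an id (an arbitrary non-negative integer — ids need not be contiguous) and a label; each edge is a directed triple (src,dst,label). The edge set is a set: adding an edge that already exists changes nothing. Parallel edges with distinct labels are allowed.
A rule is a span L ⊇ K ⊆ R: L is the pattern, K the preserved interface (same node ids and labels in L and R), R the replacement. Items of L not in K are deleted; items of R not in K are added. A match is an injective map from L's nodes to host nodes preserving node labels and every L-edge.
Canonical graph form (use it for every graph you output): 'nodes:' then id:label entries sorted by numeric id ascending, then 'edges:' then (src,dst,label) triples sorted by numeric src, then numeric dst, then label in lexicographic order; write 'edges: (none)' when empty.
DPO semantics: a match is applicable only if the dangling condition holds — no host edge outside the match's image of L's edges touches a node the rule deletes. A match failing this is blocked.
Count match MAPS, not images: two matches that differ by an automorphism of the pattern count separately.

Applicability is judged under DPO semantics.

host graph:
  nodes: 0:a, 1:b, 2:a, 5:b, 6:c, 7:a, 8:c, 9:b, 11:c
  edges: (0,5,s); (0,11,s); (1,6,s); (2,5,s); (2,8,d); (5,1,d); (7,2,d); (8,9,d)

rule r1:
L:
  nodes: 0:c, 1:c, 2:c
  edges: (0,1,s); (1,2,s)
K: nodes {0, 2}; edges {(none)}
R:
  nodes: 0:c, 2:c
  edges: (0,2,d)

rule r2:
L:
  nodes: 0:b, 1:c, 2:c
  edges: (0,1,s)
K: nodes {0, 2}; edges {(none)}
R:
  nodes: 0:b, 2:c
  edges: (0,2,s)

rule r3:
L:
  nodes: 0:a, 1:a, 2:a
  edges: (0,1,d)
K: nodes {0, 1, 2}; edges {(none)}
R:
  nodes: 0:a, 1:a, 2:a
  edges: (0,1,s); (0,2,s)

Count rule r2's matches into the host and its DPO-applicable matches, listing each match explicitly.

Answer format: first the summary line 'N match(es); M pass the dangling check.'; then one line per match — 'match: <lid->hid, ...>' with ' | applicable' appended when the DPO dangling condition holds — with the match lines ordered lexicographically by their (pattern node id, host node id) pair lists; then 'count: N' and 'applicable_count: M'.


2 match(es); 2 pass the dangling check.
match: 0->1, 1->6, 2->8 | applicable
match: 0->1, 1->6, 2->11 | applicable
count: 2
applicable_count: 2


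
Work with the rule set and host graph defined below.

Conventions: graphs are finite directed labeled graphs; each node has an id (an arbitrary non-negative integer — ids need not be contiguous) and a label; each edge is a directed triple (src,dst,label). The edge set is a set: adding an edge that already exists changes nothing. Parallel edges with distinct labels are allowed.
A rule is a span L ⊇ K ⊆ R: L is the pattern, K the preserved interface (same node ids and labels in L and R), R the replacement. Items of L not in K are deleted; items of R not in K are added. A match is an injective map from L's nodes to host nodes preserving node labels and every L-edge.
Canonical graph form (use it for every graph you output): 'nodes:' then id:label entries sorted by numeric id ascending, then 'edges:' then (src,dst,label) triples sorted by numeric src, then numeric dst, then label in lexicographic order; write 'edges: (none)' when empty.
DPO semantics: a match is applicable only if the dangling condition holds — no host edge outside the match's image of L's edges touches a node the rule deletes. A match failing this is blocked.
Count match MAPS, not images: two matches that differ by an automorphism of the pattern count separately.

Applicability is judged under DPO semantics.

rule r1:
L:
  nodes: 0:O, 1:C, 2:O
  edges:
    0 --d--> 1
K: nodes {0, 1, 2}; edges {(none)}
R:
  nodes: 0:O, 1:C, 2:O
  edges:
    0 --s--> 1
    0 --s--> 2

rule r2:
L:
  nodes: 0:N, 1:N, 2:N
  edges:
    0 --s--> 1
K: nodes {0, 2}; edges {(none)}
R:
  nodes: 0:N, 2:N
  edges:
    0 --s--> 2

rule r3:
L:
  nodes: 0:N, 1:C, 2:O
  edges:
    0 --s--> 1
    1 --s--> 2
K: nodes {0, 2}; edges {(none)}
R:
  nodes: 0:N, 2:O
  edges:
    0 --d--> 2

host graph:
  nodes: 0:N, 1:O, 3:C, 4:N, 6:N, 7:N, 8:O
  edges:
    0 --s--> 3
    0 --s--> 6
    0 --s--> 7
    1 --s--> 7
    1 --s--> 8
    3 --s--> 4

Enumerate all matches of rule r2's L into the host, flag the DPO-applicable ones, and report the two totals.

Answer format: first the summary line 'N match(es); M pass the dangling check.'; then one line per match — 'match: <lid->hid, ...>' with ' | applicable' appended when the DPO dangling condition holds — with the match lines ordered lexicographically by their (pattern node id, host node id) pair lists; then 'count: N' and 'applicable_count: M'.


4 match(es); 2 pass the dangling check.
match: 0->0, 1->6, 2->4 | applicable
match: 0->0, 1->6, 2->7 | applicable
match: 0->0, 1->7, 2->4
match: 0->0, 1->7, 2->6
count: 4
applicable_count: 2


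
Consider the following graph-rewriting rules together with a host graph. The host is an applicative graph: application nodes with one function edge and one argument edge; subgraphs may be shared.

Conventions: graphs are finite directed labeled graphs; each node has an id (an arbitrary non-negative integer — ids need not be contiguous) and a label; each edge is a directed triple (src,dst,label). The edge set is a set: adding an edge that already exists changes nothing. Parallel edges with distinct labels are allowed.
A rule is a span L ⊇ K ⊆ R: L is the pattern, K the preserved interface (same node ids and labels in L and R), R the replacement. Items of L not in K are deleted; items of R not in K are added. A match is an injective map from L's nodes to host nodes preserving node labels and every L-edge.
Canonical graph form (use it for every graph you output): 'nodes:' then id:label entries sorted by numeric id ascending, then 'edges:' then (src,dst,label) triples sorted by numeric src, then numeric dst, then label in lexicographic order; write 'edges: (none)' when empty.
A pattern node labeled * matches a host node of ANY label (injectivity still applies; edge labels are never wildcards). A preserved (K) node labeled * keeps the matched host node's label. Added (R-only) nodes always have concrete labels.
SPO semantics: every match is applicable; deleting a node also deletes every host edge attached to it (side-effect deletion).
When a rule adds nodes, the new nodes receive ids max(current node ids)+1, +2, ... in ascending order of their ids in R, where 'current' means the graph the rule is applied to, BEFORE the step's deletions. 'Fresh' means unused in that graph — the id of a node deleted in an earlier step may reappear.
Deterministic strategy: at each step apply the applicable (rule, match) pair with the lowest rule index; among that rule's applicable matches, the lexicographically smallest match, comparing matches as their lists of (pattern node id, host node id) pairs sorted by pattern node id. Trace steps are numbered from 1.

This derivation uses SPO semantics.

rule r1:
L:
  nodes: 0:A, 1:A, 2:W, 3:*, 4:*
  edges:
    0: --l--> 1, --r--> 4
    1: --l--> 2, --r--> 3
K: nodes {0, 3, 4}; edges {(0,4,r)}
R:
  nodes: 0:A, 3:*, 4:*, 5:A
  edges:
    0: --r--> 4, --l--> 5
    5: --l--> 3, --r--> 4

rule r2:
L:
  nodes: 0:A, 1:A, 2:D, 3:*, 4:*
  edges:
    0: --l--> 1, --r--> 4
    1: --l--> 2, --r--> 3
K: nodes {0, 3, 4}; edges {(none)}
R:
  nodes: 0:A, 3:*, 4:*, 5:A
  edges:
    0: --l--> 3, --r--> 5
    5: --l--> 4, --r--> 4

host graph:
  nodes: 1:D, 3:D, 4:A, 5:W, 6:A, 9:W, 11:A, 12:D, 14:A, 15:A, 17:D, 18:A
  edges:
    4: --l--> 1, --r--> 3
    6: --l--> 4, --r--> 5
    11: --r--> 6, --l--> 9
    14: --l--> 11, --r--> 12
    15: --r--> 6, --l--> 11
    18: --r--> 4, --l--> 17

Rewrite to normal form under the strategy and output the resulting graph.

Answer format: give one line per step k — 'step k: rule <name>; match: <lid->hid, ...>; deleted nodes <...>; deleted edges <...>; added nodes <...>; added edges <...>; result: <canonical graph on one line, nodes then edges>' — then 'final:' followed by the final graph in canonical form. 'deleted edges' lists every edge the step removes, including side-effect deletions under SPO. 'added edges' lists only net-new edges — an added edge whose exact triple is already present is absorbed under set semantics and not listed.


step 1: rule r1; match: 0->14, 1->11, 2->9, 3->6, 4->12; deleted nodes 9, 11; deleted edges (11,6,r); (11,9,l); (14,11,l); (15,11,l); added nodes 19; added edges (14,19,l); (19,6,l); (19,12,r); result: nodes: 1:D, 3:D, 4:A, 5:W, 6:A, 12:D, 14:A, 15:A, 17:D, 18:A, 19:A edges: (4,1,l); (4,3,r); (6,4,l); (6,5,r); (14,12,r); (14,19,l); (15,6,r); (18,4,r); (18,17,l); (19,6,l); (19,12,r)
step 2: rule r2; match: 0->6, 1->4, 2->1, 3->3, 4->5; deleted nodes 1, 4; deleted edges (4,1,l); (4,3,r); (6,4,l); (6,5,r); (18,4,r); added nodes 20; added edges (6,3,l); (6,20,r); (20,5,l); (20,5,r); result: nodes: 3:D, 5:W, 6:A, 12:D, 14:A, 15:A, 17:D, 18:A, 19:A, 20:A edges: (6,3,l); (6,20,r); (14,12,r); (14,19,l); (15,6,r); (18,17,l); (19,6,l); (19,12,r); (20,5,l); (20,5,r)
step 3: rule r2; match: 0->19, 1->6, 2->3, 3->20, 4->12; deleted nodes 3, 6; deleted edges (6,3,l); (6,20,r); (15,6,r); (19,6,l); (19,12,r); added nodes 21; added edges (19,20,l); (19,21,r); (21,12,l); (21,12,r); result: nodes: 5:W, 12:D, 14:A, 15:A, 17:D, 18:A, 19:A, 20:A, 21:A edges: (14,12,r); (14,19,l); (18,17,l); (19,20,l); (19,21,r); (20,5,l); (20,5,r); (21,12,l); (21,12,r)
final:
nodes: 5:W, 12:D, 14:A, 15:A, 17:D, 18:A, 19:A, 20:A, 21:A
edges: (14,12,r); (14,19,l); (18,17,l); (19,20,l); (19,21,r); (20,5,l); (20,5,r); (21,12,l); (21,12,r)


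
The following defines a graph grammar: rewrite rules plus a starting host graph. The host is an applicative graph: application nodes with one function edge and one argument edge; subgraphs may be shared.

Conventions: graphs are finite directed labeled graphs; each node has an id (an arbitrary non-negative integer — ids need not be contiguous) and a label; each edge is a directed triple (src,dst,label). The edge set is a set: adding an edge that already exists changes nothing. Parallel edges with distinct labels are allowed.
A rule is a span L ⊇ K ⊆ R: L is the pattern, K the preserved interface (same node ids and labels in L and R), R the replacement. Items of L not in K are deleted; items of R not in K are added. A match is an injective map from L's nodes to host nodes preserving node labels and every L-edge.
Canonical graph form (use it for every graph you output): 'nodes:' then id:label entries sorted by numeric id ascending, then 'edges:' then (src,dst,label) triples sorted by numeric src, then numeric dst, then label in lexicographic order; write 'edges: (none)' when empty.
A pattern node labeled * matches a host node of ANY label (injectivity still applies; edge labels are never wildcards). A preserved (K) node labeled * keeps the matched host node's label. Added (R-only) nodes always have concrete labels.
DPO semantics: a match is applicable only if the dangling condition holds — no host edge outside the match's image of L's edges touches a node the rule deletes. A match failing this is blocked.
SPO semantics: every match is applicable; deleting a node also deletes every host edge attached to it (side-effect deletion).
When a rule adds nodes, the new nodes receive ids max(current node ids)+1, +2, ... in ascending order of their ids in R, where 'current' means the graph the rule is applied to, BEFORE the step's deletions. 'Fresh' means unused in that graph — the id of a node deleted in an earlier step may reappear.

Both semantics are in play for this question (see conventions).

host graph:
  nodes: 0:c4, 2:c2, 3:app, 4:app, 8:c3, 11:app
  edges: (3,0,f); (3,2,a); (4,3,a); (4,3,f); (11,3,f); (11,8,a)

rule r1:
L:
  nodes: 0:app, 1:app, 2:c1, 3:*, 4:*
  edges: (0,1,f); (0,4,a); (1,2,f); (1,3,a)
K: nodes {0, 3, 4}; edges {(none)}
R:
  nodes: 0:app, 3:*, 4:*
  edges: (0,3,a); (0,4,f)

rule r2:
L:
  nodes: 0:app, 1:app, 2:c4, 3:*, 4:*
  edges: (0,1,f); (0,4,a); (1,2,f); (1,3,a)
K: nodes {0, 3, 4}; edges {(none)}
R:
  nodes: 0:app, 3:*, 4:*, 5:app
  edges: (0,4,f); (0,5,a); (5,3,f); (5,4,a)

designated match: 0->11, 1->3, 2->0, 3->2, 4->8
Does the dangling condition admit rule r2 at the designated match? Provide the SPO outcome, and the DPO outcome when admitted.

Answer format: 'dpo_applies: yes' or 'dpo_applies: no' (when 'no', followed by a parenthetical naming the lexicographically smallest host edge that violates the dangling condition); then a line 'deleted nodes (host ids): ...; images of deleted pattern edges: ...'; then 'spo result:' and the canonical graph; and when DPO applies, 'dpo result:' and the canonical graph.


dpo_applies: no
(the rule deletes node 3, which keeps host edge (4,3,a) outside the match image — the dangling condition fails, DPO blocks; SPO proceeds and side-deletes such edges)
deleted nodes (host ids): 0, 3; images of deleted pattern edges: (3,0,f); (3,2,a); (11,3,f); (11,8,a)
spo result:
nodes: 2:c2, 4:app, 8:c3, 11:app, 12:app
edges: (11,8,f); (11,12,a); (12,2,f); (12,8,a)


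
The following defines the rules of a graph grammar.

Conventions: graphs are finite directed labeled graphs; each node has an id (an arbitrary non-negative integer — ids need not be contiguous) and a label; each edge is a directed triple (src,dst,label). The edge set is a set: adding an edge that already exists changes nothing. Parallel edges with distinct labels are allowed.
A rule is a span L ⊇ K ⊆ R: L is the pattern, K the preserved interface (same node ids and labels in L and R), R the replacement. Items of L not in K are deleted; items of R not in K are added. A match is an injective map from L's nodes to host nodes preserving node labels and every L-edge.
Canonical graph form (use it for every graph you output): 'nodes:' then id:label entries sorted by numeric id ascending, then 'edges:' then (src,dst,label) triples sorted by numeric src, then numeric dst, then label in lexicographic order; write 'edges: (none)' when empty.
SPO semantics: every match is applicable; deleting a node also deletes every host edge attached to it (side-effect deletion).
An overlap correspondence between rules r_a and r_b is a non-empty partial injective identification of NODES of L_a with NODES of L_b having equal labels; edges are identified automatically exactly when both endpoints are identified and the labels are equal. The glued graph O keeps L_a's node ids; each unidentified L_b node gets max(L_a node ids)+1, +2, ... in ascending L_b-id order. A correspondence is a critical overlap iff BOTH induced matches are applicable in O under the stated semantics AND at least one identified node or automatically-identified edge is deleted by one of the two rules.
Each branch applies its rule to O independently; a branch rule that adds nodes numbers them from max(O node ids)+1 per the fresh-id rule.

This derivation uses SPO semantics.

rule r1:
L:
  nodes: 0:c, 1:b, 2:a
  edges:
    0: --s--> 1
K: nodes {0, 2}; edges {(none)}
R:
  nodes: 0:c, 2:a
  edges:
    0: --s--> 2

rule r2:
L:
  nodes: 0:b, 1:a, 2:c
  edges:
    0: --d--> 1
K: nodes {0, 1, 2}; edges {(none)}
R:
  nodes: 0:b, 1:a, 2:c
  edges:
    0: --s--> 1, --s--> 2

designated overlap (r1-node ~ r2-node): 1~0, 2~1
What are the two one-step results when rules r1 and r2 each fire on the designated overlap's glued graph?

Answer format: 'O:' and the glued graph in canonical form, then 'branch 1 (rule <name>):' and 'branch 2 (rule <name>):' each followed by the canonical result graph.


O:
nodes: 0:c, 1:b, 2:a, 3:c
edges: (0,1,s); (1,2,d)
branch 1 (rule r1):
nodes: 0:c, 2:a, 3:c
edges: (0,2,s)
branch 2 (rule r2):
nodes: 0:c, 1:b, 2:a, 3:c
edges: (0,1,s); (1,2,s); (1,3,s)


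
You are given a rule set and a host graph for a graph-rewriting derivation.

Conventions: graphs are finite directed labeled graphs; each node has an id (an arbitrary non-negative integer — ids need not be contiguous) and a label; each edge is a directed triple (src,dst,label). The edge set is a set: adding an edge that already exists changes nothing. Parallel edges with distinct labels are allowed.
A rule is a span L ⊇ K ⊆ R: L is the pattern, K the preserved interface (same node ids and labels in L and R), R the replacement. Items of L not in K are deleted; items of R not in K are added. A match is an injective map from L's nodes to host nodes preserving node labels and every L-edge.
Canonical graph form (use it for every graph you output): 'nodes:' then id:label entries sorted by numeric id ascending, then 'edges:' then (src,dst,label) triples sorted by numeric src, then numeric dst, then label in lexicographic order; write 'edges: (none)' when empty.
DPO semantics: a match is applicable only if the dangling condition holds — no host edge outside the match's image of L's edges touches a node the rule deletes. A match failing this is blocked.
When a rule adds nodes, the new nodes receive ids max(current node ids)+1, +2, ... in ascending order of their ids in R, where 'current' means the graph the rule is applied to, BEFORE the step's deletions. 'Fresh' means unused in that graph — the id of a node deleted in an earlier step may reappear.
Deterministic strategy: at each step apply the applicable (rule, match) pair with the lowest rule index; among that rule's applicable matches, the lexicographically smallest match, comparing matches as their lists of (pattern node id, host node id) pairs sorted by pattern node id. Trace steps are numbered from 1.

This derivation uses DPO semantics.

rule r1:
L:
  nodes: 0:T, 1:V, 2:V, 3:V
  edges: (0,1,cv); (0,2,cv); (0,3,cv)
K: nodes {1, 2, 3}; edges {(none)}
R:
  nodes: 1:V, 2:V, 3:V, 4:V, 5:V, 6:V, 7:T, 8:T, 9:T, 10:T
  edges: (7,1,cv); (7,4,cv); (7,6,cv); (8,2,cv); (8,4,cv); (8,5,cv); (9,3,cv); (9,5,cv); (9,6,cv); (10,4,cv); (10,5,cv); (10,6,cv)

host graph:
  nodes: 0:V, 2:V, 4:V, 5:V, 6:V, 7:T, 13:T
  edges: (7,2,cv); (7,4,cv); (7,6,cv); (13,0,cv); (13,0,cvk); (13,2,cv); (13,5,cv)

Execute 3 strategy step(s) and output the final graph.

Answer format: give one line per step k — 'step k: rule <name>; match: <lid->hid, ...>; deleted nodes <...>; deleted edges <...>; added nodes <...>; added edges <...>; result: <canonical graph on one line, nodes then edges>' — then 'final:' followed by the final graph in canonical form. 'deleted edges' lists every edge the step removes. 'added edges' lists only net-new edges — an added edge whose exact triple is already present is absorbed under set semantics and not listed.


step 1: rule r1; match: 0->7, 1->2, 2->4, 3->6; deleted nodes 7; deleted edges (7,2,cv); (7,4,cv); (7,6,cv); added nodes 14, 15, 16, 17, 18, 19, 20; added edges (17,2,cv); (17,14,cv); (17,16,cv); (18,4,cv); (18,14,cv); (18,15,cv); (19,6,cv); (19,15,cv); (19,16,cv); (20,14,cv); (20,15,cv); (20,16,cv); result: nodes: 0:V, 2:V, 4:V, 5:V, 6:V, 13:T, 14:V, 15:V, 16:V, 17:T, 18:T, 19:T, 20:T edges: (13,0,cv); (13,0,cvk); (13,2,cv); (13,5,cv); (17,2,cv); (17,14,cv); (17,16,cv); (18,4,cv); (18,14,cv); (18,15,cv); (19,6,cv); (19,15,cv); (19,16,cv); (20,14,cv); (20,15,cv); (20,16,cv)
step 2: rule r1; match: 0->17, 1->2, 2->14, 3->16; deleted nodes 17; deleted edges (17,2,cv); (17,14,cv); (17,16,cv); added nodes 21, 22, 23, 24, 25, 26, 27; added edges (24,2,cv); (24,21,cv); (24,23,cv); (25,14,cv); (25,21,cv); (25,22,cv); (26,16,cv); (26,22,cv); (26,23,cv); (27,21,cv); (27,22,cv); (27,23,cv); result: nodes: 0:V, 2:V, 4:V, 5:V, 6:V, 13:T, 14:V, 15:V, 16:V, 18:T, 19:T, 20:T, 21:V, 22:V, 23:V, 24:T, 25:T, 26:T, 27:T edges: (13,0,cv); (13,0,cvk); (13,2,cv); (13,5,cv); (18,4,cv); (18,14,cv); (18,15,cv); (19,6,cv); (19,15,cv); (19,16,cv); (20,14,cv); (20,15,cv); (20,16,cv); (24,2,cv); (24,21,cv); (24,23,cv); (25,14,cv); (25,21,cv); (25,22,cv); (26,16,cv); (26,22,cv); (26,23,cv); (27,21,cv); (27,22,cv); (27,23,cv)
step 3: rule r1; match: 0->18, 1->4, 2->14, 3->15; deleted nodes 18; deleted edges (18,4,cv); (18,14,cv); (18,15,cv); added nodes 28, 29, 30, 31, 32, 33, 34; added edges (31,4,cv); (31,28,cv); (31,30,cv); (32,14,cv); (32,28,cv); (32,29,cv); (33,15,cv); (33,29,cv); (33,30,cv); (34,28,cv); (34,29,cv); (34,30,cv); result: nodes: 0:V, 2:V, 4:V, 5:V, 6:V, 13:T, 14:V, 15:V, 16:V, 19:T, 20:T, 21:V, 22:V, 23:V, 24:T, 25:T, 26:T, 27:T, 28:V, 29:V, 30:V, 31:T, 32:T, 33:T, 34:T edges: (13,0,cv); (13,0,cvk); (13,2,cv); (13,5,cv); (19,6,cv); (19,15,cv); (19,16,cv); (20,14,cv); (20,15,cv); (20,16,cv); (24,2,cv); (24,21,cv); (24,23,cv); (25,14,cv); (25,21,cv); (25,22,cv); (26,16,cv); (26,22,cv); (26,23,cv); (27,21,cv); (27,22,cv); (27,23,cv); (31,4,cv); (31,28,cv); (31,30,cv); (32,14,cv); (32,28,cv); (32,29,cv); (33,15,cv); (33,29,cv); (33,30,cv); (34,28,cv); (34,29,cv); (34,30,cv)
final:
nodes: 0:V, 2:V, 4:V, 5:V, 6:V, 13:T, 14:V, 15:V, 16:V, 19:T, 20:T, 21:V, 22:V, 23:V, 24:T, 25:T, 26:T, 27:T, 28:V, 29:V, 30:V, 31:T, 32:T, 33:T, 34:T
edges: (13,0,cv); (13,0,cvk); (13,2,cv); (13,5,cv); (19,6,cv); (19,15,cv); (19,16,cv); (20,14,cv); (20,15,cv); (20,16,cv); (24,2,cv); (24,21,cv); (24,23,cv); (25,14,cv); (25,21,cv); (25,22,cv); (26,16,cv); (26,22,cv); (26,23,cv); (27,21,cv); (27,22,cv); (27,23,cv); (31,4,cv); (31,28,cv); (31,30,cv); (32,14,cv); (32,28,cv); (32,29,cv); (33,15,cv); (33,29,cv); (33,30,cv); (34,28,cv); (34,29,cv); (34,30,cv)


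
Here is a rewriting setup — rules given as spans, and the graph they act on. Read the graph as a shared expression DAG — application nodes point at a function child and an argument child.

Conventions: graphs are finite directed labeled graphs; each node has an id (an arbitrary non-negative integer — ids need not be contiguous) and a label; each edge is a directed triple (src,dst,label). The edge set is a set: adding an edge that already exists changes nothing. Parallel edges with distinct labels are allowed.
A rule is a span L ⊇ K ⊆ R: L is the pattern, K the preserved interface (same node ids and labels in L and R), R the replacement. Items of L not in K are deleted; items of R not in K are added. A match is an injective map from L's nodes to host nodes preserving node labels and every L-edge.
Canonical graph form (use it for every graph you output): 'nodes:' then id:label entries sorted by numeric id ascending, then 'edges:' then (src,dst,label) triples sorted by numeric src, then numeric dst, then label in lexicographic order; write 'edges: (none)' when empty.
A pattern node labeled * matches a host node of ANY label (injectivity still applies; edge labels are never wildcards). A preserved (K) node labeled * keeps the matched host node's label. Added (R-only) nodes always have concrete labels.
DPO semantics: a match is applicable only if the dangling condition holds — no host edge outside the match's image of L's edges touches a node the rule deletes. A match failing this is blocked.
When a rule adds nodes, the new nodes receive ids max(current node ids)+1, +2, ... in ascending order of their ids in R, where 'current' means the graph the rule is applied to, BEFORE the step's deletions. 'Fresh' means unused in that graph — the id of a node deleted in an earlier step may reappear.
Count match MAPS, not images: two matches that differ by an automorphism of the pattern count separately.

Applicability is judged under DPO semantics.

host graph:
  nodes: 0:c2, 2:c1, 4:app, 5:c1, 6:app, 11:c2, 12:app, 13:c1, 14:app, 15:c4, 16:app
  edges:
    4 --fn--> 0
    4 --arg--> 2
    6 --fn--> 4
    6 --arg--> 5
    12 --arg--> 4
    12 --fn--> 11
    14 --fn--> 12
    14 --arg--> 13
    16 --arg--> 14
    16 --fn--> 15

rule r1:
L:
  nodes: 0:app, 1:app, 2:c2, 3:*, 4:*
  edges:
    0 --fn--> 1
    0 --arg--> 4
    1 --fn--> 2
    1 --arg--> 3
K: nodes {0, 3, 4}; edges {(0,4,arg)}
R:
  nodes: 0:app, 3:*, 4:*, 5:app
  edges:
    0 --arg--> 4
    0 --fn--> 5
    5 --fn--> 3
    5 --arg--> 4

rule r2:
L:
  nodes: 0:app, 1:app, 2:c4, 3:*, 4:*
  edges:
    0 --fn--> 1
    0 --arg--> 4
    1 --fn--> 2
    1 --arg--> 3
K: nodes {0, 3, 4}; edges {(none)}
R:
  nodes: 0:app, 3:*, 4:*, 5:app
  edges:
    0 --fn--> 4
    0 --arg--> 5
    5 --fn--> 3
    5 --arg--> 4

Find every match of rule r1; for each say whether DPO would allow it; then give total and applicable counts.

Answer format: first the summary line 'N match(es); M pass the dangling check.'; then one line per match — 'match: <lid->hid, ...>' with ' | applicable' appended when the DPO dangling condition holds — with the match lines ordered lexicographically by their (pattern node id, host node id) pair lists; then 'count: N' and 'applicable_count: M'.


2 match(es); 1 pass the dangling check.
match: 0->6, 1->4, 2->0, 3->2, 4->5
match: 0->14, 1->12, 2->11, 3->4, 4->13 | applicable
count: 2
applicable_count: 1


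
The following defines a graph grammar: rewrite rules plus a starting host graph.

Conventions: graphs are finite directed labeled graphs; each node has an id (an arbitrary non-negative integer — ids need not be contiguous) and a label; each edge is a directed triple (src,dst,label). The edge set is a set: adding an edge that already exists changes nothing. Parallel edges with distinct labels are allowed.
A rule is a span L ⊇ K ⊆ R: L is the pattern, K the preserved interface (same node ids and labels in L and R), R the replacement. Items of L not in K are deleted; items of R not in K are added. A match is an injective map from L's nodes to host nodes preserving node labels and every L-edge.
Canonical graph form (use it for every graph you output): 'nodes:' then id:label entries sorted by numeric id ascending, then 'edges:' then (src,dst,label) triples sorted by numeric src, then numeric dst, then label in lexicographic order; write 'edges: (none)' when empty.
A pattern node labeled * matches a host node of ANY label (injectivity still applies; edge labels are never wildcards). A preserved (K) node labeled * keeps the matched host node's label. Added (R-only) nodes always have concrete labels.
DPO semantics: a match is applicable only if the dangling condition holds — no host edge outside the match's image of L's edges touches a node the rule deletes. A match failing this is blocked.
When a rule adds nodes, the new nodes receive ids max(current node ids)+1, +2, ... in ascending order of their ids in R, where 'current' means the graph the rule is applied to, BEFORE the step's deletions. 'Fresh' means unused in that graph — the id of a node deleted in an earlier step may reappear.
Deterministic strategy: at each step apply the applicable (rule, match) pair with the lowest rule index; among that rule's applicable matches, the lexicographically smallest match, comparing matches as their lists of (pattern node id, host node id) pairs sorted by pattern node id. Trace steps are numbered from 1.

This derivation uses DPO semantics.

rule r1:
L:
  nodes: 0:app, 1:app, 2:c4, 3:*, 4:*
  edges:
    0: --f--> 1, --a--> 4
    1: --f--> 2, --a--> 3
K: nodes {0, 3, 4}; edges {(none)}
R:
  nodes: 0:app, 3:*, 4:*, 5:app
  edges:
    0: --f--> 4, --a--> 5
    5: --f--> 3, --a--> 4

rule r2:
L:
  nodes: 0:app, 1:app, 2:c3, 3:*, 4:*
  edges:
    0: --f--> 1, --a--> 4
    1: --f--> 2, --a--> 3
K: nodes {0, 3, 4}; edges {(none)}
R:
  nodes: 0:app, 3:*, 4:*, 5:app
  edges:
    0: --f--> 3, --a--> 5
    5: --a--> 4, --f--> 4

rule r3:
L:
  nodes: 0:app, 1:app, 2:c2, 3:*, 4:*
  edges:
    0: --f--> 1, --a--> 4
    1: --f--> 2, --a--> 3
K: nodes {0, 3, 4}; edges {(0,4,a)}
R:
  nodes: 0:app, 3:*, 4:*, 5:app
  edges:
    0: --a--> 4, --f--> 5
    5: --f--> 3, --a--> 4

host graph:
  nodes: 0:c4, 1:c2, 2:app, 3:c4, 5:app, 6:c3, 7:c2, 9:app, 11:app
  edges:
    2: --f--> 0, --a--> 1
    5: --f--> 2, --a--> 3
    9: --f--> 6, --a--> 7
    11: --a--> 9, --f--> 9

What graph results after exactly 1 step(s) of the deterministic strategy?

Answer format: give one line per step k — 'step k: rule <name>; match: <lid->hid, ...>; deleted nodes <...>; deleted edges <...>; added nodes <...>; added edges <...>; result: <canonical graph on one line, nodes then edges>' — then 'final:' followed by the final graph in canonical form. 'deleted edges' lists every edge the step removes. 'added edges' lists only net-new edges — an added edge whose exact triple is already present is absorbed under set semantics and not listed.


step 1: rule r1; match: 0->5, 1->2, 2->0, 3->1, 4->3; deleted nodes 0, 2; deleted edges (2,0,f); (2,1,a); (5,2,f); (5,3,a); added nodes 12; added edges (5,3,f); (5,12,a); (12,1,f); (12,3,a); result: nodes: 1:c2, 3:c4, 5:app, 6:c3, 7:c2, 9:app, 11:app, 12:app edges: (5,3,f); (5,12,a); (9,6,f); (9,7,a); (11,9,a); (11,9,f); (12,1,f); (12,3,a)
final:
nodes: 1:c2, 3:c4, 5:app, 6:c3, 7:c2, 9:app, 11:app, 12:app
edges: (5,3,f); (5,12,a); (9,6,f); (9,7,a); (11,9,a); (11,9,f); (12,1,f); (12,3,a)


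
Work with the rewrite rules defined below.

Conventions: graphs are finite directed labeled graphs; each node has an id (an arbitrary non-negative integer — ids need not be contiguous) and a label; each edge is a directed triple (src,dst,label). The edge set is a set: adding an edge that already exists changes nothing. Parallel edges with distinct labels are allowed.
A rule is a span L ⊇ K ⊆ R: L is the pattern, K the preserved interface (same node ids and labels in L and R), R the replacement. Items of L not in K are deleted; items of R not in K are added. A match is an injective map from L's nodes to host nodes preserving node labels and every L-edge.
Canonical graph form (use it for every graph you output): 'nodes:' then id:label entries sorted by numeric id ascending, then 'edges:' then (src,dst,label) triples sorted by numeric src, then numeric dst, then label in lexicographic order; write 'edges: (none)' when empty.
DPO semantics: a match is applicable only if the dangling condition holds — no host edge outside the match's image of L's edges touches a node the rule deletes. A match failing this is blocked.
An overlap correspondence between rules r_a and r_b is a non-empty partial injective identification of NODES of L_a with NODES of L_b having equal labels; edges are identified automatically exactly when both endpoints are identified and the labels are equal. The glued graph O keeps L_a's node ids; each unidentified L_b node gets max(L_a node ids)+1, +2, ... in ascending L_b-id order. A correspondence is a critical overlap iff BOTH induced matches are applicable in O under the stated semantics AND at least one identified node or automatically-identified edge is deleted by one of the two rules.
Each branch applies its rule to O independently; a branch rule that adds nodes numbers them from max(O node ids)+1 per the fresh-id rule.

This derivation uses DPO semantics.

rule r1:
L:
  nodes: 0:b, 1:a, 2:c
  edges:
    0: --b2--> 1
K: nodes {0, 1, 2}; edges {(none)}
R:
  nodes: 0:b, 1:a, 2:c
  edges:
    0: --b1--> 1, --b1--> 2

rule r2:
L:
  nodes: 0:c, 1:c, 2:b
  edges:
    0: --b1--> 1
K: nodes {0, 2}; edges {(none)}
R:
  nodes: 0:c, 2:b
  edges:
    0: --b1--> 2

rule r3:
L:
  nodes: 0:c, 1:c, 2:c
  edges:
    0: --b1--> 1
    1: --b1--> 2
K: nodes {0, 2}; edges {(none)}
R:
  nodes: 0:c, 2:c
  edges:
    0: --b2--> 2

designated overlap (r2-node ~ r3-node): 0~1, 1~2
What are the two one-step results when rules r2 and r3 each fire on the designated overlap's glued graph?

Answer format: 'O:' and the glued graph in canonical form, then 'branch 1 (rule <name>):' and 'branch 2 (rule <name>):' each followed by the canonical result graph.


O:
nodes: 0:c, 1:c, 2:b, 3:c
edges: (0,1,b1); (3,0,b1)
branch 1 (rule r2):
nodes: 0:c, 2:b, 3:c
edges: (0,2,b1); (3,0,b1)
branch 2 (rule r3):
nodes: 1:c, 2:b, 3:c
edges: (3,1,b2)


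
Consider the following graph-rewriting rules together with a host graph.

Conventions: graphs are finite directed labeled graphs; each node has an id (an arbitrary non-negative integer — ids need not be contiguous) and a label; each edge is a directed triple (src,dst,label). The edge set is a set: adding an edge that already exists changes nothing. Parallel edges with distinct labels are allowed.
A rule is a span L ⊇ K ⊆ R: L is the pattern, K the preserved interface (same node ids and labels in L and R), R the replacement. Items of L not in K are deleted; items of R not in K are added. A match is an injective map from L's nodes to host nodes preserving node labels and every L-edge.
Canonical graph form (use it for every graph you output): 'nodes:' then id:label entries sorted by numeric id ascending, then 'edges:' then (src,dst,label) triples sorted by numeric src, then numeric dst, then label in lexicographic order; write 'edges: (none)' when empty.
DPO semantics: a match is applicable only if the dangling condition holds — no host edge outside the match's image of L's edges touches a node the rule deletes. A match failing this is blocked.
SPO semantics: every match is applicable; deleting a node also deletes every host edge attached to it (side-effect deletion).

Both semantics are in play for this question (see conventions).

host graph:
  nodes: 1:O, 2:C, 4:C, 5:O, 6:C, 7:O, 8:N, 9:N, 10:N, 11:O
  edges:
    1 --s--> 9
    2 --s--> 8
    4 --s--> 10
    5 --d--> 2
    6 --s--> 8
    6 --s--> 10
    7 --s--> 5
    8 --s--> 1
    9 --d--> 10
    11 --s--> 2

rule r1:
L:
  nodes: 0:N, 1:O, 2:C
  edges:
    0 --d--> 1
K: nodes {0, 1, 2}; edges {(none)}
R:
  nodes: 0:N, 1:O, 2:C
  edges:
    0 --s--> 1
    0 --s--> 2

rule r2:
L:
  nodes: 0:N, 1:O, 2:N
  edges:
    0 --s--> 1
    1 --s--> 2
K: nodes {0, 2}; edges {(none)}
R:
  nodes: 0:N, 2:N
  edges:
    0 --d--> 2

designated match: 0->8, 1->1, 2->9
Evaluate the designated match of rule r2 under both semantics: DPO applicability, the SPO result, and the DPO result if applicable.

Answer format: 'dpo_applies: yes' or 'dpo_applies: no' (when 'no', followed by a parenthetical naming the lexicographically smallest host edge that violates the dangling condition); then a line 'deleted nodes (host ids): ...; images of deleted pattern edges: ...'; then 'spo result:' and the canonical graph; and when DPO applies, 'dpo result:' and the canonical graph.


dpo_applies: yes
deleted nodes (host ids): 1; images of deleted pattern edges: (1,9,s); (8,1,s)
spo result:
nodes: 2:C, 4:C, 5:O, 6:C, 7:O, 8:N, 9:N, 10:N, 11:O
edges: (2,8,s); (4,10,s); (5,2,d); (6,8,s); (6,10,s); (7,5,s); (8,9,d); (9,10,d); (11,2,s)
dpo result:
nodes: 2:C, 4:C, 5:O, 6:C, 7:O, 8:N, 9:N, 10:N, 11:O
edges: (2,8,s); (4,10,s); (5,2,d); (6,8,s); (6,10,s); (7,5,s); (8,9,d); (9,10,d); (11,2,s)
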